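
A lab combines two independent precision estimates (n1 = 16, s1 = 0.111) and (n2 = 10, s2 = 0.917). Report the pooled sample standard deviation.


s_p = sqrt(((n1-1)*s1^2 + (n2-1)*s2^2) / (n1+n2-2))
numerator = (16-1)*0.111^2 + (10-1)*0.917^2 = 0.184815 + 7.568001 = 7.752816
denominator = 16 + 10 - 2 = 24
s_p^2 = 7.752816 / 24 = 0.323034
s_p = sqrt(0.323034) = 0.5684

0.5684


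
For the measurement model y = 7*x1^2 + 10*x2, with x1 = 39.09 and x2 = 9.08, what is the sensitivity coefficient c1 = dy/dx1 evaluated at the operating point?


y = 7*x1^2 + 10*x2
dy/dx1 = 2*7*x1
Evaluate at x1 = 39.09: c1 = 14 * 39.09
c1 = 547.2600

547.2600


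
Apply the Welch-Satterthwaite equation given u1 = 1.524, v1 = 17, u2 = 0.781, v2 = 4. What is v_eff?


uc = sqrt(u1^2 + u2^2) = sqrt(1.524^2 + 0.781^2) = 1.7124652
v_eff = uc^4 / (u1^4/v1 + u2^4/v2)
= 1.7124652^4 / (1.524^4/17 + 0.781^4/4)
= 8.5997736 / 0.41032836
v_eff = 20.9583

20.9583


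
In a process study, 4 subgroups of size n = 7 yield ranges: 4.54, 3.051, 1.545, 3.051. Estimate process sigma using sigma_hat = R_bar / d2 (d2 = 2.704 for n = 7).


R_bar = (4.54 + 3.051 + 1.545 + 3.051) / 4
R_bar = 12.187 / 4 = 3.04675
sigma_hat = R_bar / d2 = 3.04675 / 2.704 = 1.1268

1.1268


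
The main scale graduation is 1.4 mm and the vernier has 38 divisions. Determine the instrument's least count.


LC = MSD / n_div
= 1.4 / 38
= 0.0368

0.0368


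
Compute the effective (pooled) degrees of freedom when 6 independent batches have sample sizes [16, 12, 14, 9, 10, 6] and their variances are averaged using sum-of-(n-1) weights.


nu = sum_i (n_i - 1)
nu = ((16 - 1) + (12 - 1) + (14 - 1) + (9 - 1) + (10 - 1) + (6 - 1))
nu = 15 + 11 + 13 + 8 + 9 + 5
nu = 61

61


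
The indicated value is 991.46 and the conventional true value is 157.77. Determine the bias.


Systematic error = measured - true
= 991.46 - 157.77
= 833.6900

833.6900


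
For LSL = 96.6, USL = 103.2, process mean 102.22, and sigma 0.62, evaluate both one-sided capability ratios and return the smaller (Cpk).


Cpu = (USL - mean) / (3*sigma) = (103.2 - 102.22) / (3*0.62) = 0.5269
Cpl = (mean - LSL) / (3*sigma) = (102.22 - 96.6) / (3*0.62) = 3.0215
Cpk = min(Cpu, Cpl) = 0.5269

0.5269


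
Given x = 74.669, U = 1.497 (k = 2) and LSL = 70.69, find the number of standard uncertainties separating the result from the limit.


u = U / k = 1.497 / 2 = 0.7485
margin = |LSL - x| = |70.69 - 74.669| = 3.979
z = margin / u = 3.979 / 0.7485
z = 5.3160

5.3160


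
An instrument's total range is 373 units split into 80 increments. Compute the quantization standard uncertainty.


resolution = range / divisions
resolution = 373 / 80 = 4.6625
u_res = resolution / (2*sqrt(3))
u_res = 4.6625 / 3.4641016
u_res = 1.3459

1.3459


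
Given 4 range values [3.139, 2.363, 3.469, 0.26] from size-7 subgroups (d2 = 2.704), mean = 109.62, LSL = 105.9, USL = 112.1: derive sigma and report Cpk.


R_bar = (3.139 + 2.363 + 3.469 + 0.26) / 4 = 2.30775
sigma = R_bar / d2 = 2.30775 / 2.704 = 0.85345784
Cp = (USL - LSL)/(6*sigma) = (112.1 - 105.9)/(6*0.85345784) = 1.2108
Cpu = (112.1 - 109.62)/(3*0.85345784) = 0.9686
Cpl = (109.62 - 105.9)/(3*0.85345784) = 1.4529
Cpk = min(Cpu, Cpl) = 0.9686

0.9686


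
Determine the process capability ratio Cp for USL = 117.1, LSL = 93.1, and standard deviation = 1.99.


Cp = (USL - LSL) / (6 * sigma)
= (117.1 - 93.1) / (6 * 1.99)
= 24.0000 / 11.9400
= 2.0101

2.0101


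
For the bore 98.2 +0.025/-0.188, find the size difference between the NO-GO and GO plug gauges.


GO = nominal - lower_tol (smallest hole = maximum material condition)
GO = 98.2 - 0.188 = 98.012
NO-GO = nominal + upper_tol (largest hole = least material condition)
NO-GO = 98.2 + 0.025 = 98.225
spread = NO-GO - GO = 98.225 - 98.012 = 0.2130

0.2130


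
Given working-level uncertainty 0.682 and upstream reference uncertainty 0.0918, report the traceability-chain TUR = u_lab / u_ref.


TUR = u_lab / u_ref
= 0.682 / 0.0918
= 7.4292

7.4292


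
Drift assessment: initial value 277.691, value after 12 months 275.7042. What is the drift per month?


rate = (v2 - v1) / months
= (275.7042 - 277.691) / 12
= -1.9868 / 12
= -0.1656

-0.1656


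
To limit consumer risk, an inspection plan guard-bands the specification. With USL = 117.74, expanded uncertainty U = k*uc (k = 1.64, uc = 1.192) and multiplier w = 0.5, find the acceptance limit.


U = k * uc = 1.64 * 1.192 = 1.95488
guard band g = w * U = 0.5 * 1.95488 = 0.97744
AL = USL - g = 117.74 - 0.97744
AL = 116.7626

116.7626


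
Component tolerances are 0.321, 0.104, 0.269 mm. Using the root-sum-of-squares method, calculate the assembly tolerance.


RSS = sqrt(0.321^2 + 0.104^2 + 0.269^2)
= sqrt(0.186218)
= 0.4315

0.4315


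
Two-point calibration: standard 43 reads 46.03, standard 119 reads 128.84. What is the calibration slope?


slope = (y2 - y1) / (x2 - x1)
= (128.84 - 46.03) / (119 - 43)
= 82.8100 / 76
= 1.0896

1.0896


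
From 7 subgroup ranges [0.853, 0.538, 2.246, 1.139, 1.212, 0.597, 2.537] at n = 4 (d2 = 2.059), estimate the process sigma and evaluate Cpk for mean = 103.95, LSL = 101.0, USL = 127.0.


R_bar = (0.853 + 0.538 + 2.246 + 1.139 + 1.212 + 0.597 + 2.537) / 7 = 1.3031429
sigma = R_bar / d2 = 1.3031429 / 2.059 = 0.63290087
Cp = (USL - LSL)/(6*sigma) = (127.0 - 101.0)/(6*0.63290087) = 6.8468
Cpu = (127.0 - 103.95)/(3*0.63290087) = 12.1399
Cpl = (103.95 - 101.0)/(3*0.63290087) = 1.5537
Cpk = min(Cpu, Cpl) = 1.5537

1.5537


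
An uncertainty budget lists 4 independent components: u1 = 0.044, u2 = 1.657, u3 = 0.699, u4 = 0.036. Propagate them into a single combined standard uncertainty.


uc = sqrt(0.044^2 + 1.657^2 + 0.699^2 + 0.036^2)
uc = sqrt(3.237482)
uc = 1.7993

1.7993


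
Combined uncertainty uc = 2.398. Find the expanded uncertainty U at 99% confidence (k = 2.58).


U = k * uc
U = 2.58 * 2.398
U = 6.1868

6.1868


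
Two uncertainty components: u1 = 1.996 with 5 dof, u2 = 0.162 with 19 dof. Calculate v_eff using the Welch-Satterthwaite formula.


uc = sqrt(u1^2 + u2^2) = sqrt(1.996^2 + 0.162^2) = 2.0025634
v_eff = uc^4 / (u1^4/v1 + u2^4/v2)
= 2.0025634^4 / (1.996^4/5 + 0.162^4/19)
= 16.082187 / 3.1745129
v_eff = 5.0660

5.0660


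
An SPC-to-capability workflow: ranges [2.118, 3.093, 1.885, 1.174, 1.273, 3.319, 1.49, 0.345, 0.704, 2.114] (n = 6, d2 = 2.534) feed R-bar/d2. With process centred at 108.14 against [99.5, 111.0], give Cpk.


R_bar = (2.118 + 3.093 + 1.885 + 1.174 + 1.273 + 3.319 + 1.49 + 0.345 + 0.704 + 2.114) / 10 = 1.7515
sigma = R_bar / d2 = 1.7515 / 2.534 = 0.69119968
Cp = (USL - LSL)/(6*sigma) = (111.0 - 99.5)/(6*0.69119968) = 2.7730
Cpu = (111.0 - 108.14)/(3*0.69119968) = 1.3792
Cpl = (108.14 - 99.5)/(3*0.69119968) = 4.1667
Cpk = min(Cpu, Cpl) = 1.3792

1.3792


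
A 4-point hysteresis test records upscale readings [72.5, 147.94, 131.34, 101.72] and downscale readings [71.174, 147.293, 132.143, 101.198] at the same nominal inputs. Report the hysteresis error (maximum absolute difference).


|72.5 - 71.174| = 1.3260
|147.94 - 147.293| = 0.6470
|131.34 - 132.143| = 0.8030
|101.72 - 101.198| = 0.5220
hysteresis = max(diffs) = 1.3260

1.3260


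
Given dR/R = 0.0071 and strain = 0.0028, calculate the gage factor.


GF = (dR/R) / epsilon
= 0.0071 / 0.0028
= 2.5357

2.5357


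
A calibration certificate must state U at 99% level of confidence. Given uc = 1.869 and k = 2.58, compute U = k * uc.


U = k * uc
U = 2.58 * 1.869
U = 4.8220

4.8220


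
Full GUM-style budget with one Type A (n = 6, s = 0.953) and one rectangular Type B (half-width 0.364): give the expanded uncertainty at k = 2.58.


u_A = s / sqrt(n) = 0.953 / sqrt(6) = 0.38906062
u_B = half_width / sqrt(3) = 0.364 / sqrt(3) = 0.2101555
uc = sqrt(u_A^2 + u_B^2) = sqrt(0.38906062^2 + 0.2101555^2) = 0.4421917
U = k * uc = 2.58 * 0.4421917
U = 1.1409

1.1409


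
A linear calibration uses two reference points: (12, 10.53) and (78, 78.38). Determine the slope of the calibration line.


slope = (y2 - y1) / (x2 - x1)
= (78.38 - 10.53) / (78 - 12)
= 67.8500 / 66
= 1.0280

1.0280


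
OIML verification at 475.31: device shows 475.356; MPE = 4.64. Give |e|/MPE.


e = indication - reference = 475.356 - 475.31 = 0.0460
|e| = 0.0460
ratio = |e| / MPE = 0.0460 / 4.64
ratio = 0.0099

0.0099


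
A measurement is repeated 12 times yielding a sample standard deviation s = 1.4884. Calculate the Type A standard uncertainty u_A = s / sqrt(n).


u_A = s / sqrt(n)
u_A = 1.4884 / sqrt(12)
u_A = 1.4884 / 3.4641016
u_A = 0.4297

0.4297


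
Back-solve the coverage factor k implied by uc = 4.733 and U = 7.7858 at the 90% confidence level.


k = U / uc
k = 7.7858 / 4.733
k = 1.645

1.645


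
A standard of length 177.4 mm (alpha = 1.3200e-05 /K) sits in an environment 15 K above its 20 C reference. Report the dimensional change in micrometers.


dL = L * alpha * dT
= 177.4 * 1.3200e-05 * 15
= 0.0351252 mm
dL_um = 0.0351252 * 1000 = 35.1252 um

35.1252


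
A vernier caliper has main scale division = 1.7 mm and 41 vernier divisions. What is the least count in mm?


LC = MSD / n_div
= 1.7 / 41
= 0.0415

0.0415


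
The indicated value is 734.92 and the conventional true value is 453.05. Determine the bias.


Systematic error = measured - true
= 734.92 - 453.05
= 281.8700

281.8700


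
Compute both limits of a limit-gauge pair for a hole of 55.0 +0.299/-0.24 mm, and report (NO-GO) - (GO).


GO = nominal - lower_tol (smallest hole = maximum material condition)
GO = 55.0 - 0.24 = 54.76
NO-GO = nominal + upper_tol (largest hole = least material condition)
NO-GO = 55.0 + 0.299 = 55.299
spread = NO-GO - GO = 55.299 - 54.76 = 0.5390

0.5390


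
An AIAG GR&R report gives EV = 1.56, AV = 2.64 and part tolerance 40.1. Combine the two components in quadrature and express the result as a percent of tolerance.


GRR = sqrt(EV^2 + AV^2) = sqrt(1.56^2 + 2.64^2) = 3.0664638
%GRR = GRR / tol * 100 = 3.0664638 / 40.1 * 100
%GRR = 7.6470

7.6470


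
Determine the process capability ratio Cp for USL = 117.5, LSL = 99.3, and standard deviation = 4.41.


Cp = (USL - LSL) / (6 * sigma)
= (117.5 - 99.3) / (6 * 4.41)
= 18.2000 / 26.4600
= 0.6878

0.6878


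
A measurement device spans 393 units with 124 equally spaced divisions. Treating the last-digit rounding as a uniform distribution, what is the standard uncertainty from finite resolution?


resolution = range / divisions
resolution = 393 / 124 = 3.1693548
u_res = resolution / (2*sqrt(3))
u_res = 3.1693548 / 3.4641016
u_res = 0.9149

0.9149


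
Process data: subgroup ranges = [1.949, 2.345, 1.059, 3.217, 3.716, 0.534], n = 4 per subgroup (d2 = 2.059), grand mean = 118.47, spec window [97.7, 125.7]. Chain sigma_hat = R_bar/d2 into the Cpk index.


R_bar = (1.949 + 2.345 + 1.059 + 3.217 + 3.716 + 0.534) / 6 = 2.1366667
sigma = R_bar / d2 = 2.1366667 / 2.059 = 1.0377206
Cp = (USL - LSL)/(6*sigma) = (125.7 - 97.7)/(6*1.0377206) = 4.4970
Cpu = (125.7 - 118.47)/(3*1.0377206) = 2.3224
Cpl = (118.47 - 97.7)/(3*1.0377206) = 6.6717
Cpk = min(Cpu, Cpl) = 2.3224

2.3224


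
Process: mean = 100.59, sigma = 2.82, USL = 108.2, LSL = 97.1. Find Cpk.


Cpu = (USL - mean) / (3*sigma) = (108.2 - 100.59) / (3*2.82) = 0.8995
Cpl = (mean - LSL) / (3*sigma) = (100.59 - 97.1) / (3*2.82) = 0.4125
Cpk = min(Cpu, Cpl) = 0.4125

0.4125


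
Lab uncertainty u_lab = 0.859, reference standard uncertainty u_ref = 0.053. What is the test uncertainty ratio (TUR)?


TUR = u_lab / u_ref
= 0.859 / 0.053
= 16.2075

16.2075


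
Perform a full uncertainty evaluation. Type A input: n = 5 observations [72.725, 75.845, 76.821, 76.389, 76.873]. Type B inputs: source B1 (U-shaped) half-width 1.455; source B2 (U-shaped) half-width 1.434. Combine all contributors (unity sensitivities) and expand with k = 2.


mean = (72.725 + 75.845 + 76.821 + 76.389 + 76.873) / 5 = 75.7306
s = sqrt(sum((x - mean)^2)/(n-1)) = 1.7301921
u_A = s / sqrt(n) = 1.7301921 / sqrt(5) = 0.77376543
u_B1 = 1.455 / sqrt(2) = 1.0288404
u_B2 = 1.434 / sqrt(2) = 1.0139911
uc = sqrt(0.77376543^2 + 1.0288404^2 + 1.0139911^2) = 1.6387201
U = k * uc = 2 * 1.6387201
U = 3.2774

3.2774


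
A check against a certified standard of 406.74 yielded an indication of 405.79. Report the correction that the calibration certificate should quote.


Correction = standard - reading
= 406.74 - 405.79
= 0.9500

0.9500


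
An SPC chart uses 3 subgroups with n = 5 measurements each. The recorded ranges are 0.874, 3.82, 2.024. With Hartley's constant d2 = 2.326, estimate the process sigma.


R_bar = (0.874 + 3.82 + 2.024) / 3
R_bar = 6.718 / 3 = 2.2393333
sigma_hat = R_bar / d2 = 2.2393333 / 2.326 = 0.9627

0.9627


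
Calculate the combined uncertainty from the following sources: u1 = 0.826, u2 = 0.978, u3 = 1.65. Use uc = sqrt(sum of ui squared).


uc = sqrt(0.826^2 + 0.978^2 + 1.65^2)
uc = sqrt(4.36126)
uc = 2.0884

2.0884


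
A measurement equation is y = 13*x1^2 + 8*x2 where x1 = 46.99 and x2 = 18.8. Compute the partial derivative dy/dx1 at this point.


y = 13*x1^2 + 8*x2
dy/dx1 = 2*13*x1
Evaluate at x1 = 46.99: c1 = 26 * 46.99
c1 = 1221.7400

1221.7400


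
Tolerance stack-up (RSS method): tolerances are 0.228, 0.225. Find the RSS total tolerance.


RSS = sqrt(0.228^2 + 0.225^2)
= sqrt(0.102609)
= 0.3203

0.3203


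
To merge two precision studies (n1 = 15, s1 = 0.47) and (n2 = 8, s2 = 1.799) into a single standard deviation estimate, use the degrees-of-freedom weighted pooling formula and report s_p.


s_p = sqrt(((n1-1)*s1^2 + (n2-1)*s2^2) / (n1+n2-2))
numerator = (15-1)*0.47^2 + (8-1)*1.799^2 = 3.0926 + 22.654807 = 25.747407
denominator = 15 + 8 - 2 = 21
s_p^2 = 25.747407 / 21 = 1.226067
s_p = sqrt(1.226067) = 1.1073

1.1073


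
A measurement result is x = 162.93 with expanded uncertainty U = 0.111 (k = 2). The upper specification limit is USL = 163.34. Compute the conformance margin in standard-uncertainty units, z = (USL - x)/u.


u = U / k = 0.111 / 2 = 0.0555
margin = |USL - x| = |163.34 - 162.93| = 0.41
z = margin / u = 0.41 / 0.0555
z = 7.3874

7.3874


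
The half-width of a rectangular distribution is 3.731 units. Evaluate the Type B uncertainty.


u_B = half_width / sqrt(3)
u_B = 3.731 / 1.7320508
u_B = 2.1541

2.1541


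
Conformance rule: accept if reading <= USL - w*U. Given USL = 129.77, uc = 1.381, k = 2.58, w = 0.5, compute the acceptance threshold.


U = k * uc = 2.58 * 1.381 = 3.56298
guard band g = w * U = 0.5 * 3.56298 = 1.78149
AL = USL - g = 129.77 - 1.78149
AL = 127.9885

127.9885


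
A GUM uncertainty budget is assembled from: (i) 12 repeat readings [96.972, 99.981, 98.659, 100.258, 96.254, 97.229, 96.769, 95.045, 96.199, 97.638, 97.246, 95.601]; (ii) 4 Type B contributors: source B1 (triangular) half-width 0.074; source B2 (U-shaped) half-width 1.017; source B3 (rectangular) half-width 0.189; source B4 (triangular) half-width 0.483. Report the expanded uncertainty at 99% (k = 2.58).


mean = (96.972 + 99.981 + 98.659 + 100.258 + 96.254 + 97.229 + 96.769 + 95.045 + 96.199 + 97.638 + 97.246 + 95.601) / 12 = 97.32091667
s = sqrt(sum((x - mean)^2)/(n-1)) = 1.6115731
u_A = s / sqrt(n) = 1.6115731 / sqrt(12) = 0.46522108
u_B1 = 0.074 / sqrt(6) = 0.030210373
u_B2 = 1.017 / sqrt(2) = 0.7191276
u_B3 = 0.189 / sqrt(3) = 0.1091192
u_B4 = 0.483 / sqrt(6) = 0.19718392
uc = sqrt(0.46522108^2 + 0.030210373^2 + 0.7191276^2 + 0.1091192^2 + 0.19718392^2) = 0.88615818
U = k * uc = 2.58 * 0.88615818
U = 2.2863

2.2863


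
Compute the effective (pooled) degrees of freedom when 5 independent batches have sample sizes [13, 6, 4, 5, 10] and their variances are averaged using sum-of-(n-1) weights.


nu = sum_i (n_i - 1)
nu = ((13 - 1) + (6 - 1) + (4 - 1) + (5 - 1) + (10 - 1))
nu = 12 + 5 + 3 + 4 + 9
nu = 33

33


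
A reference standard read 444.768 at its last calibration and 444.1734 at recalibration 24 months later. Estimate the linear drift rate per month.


rate = (v2 - v1) / months
= (444.1734 - 444.768) / 24
= -0.5946 / 24
= -0.0248

-0.0248


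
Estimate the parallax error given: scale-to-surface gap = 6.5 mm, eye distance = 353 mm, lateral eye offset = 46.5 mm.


error = h * offset / d
= 6.5 * 46.5 / 353
= 0.8562

0.8562


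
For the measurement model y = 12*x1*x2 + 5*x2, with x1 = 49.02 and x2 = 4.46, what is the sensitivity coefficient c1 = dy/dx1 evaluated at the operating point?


y = 12*x1*x2 + 5*x2
dy/dx1 = 12*x2
Evaluate at x2 = 4.46: c1 = 12 * 4.46
c1 = 53.5200

53.5200


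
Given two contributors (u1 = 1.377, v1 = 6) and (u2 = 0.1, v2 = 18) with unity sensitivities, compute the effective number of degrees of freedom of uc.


uc = sqrt(u1^2 + u2^2) = sqrt(1.377^2 + 0.1^2) = 1.3806263
v_eff = uc^4 / (u1^4/v1 + u2^4/v2)
= 1.3806263^4 / (1.377^4/6 + 0.1^4/18)
= 3.6333277 / 0.59922309
v_eff = 6.0634

6.0634


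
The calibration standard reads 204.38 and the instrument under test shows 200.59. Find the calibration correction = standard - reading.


Correction = standard - reading
= 204.38 - 200.59
= 3.7900

3.7900


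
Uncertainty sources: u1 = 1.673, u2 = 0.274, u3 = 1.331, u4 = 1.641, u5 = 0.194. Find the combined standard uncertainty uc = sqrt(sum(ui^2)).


uc = sqrt(1.673^2 + 0.274^2 + 1.331^2 + 1.641^2 + 0.194^2)
uc = sqrt(7.376083)
uc = 2.7159

2.7159


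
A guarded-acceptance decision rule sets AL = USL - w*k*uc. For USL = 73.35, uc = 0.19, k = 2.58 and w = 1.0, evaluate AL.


U = k * uc = 2.58 * 0.19 = 0.4902
guard band g = w * U = 1.0 * 0.4902 = 0.4902
AL = USL - g = 73.35 - 0.4902
AL = 72.8598

72.8598


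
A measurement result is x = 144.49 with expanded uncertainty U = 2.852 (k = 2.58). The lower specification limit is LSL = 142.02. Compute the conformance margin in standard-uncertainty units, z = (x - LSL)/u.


u = U / k = 2.852 / 2.58 = 1.1054264
margin = |LSL - x| = |142.02 - 144.49| = 2.47
z = margin / u = 2.47 / 1.1054264
z = 2.2344

2.2344


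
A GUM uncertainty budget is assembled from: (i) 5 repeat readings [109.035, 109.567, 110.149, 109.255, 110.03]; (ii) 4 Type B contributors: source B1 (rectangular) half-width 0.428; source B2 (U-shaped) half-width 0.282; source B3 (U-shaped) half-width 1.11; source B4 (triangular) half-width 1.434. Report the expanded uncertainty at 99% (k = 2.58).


mean = (109.035 + 109.567 + 110.149 + 109.255 + 110.03) / 5 = 109.6072
s = sqrt(sum((x - mean)^2)/(n-1)) = 0.48098358
u_A = s / sqrt(n) = 0.48098358 / sqrt(5) = 0.2151024
u_B1 = 0.428 / sqrt(3) = 0.24710592
u_B2 = 0.282 / sqrt(2) = 0.19940411
u_B3 = 1.11 / sqrt(2) = 0.78488853
u_B4 = 1.434 / sqrt(6) = 0.58542805
uc = sqrt(0.2151024^2 + 0.24710592^2 + 0.19940411^2 + 0.78488853^2 + 0.58542805^2) = 1.0516028
U = k * uc = 2.58 * 1.0516028
U = 2.7131

2.7131


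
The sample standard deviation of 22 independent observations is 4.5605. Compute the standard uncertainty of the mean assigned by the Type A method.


u_A = s / sqrt(n)
u_A = 4.5605 / sqrt(22)
u_A = 4.5605 / 4.6904158
u_A = 0.9723

0.9723


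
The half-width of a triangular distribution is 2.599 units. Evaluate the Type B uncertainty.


u_B = half_width / sqrt(6)
u_B = 2.599 / 2.4494897
u_B = 1.0610

1.0610


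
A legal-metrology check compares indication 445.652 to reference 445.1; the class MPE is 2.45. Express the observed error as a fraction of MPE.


e = indication - reference = 445.652 - 445.1 = 0.5520
|e| = 0.5520
ratio = |e| / MPE = 0.5520 / 2.45
ratio = 0.2253

0.2253


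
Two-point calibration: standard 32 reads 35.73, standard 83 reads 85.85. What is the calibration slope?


slope = (y2 - y1) / (x2 - x1)
= (85.85 - 35.73) / (83 - 32)
= 50.1200 / 51
= 0.9827

0.9827


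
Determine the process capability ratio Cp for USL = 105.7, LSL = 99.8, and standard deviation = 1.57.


Cp = (USL - LSL) / (6 * sigma)
= (105.7 - 99.8) / (6 * 1.57)
= 5.9000 / 9.4200
= 0.6263

0.6263


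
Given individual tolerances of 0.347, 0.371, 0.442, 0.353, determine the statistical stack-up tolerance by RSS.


RSS = sqrt(0.347^2 + 0.371^2 + 0.442^2 + 0.353^2)
= sqrt(0.578023)
= 0.7603

0.7603


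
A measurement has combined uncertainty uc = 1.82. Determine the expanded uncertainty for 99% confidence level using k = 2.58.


U = k * uc
U = 2.58 * 1.82
U = 4.6956

4.6956


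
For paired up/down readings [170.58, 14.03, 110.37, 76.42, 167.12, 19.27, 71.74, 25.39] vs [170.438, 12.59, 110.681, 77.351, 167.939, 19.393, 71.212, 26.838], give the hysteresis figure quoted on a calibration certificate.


|170.58 - 170.438| = 0.1420
|14.03 - 12.59| = 1.4400
|110.37 - 110.681| = 0.3110
|76.42 - 77.351| = 0.9310
|167.12 - 167.939| = 0.8190
|19.27 - 19.393| = 0.1230
|71.74 - 71.212| = 0.5280
|25.39 - 26.838| = 1.4480
hysteresis = max(diffs) = 1.4480

1.4480


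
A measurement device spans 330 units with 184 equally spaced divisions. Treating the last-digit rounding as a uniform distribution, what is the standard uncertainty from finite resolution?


resolution = range / divisions
resolution = 330 / 184 = 1.7934783
u_res = resolution / (2*sqrt(3))
u_res = 1.7934783 / 3.4641016
u_res = 0.5177

0.5177


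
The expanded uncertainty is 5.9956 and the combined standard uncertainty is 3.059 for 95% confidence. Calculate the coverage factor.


k = U / uc
k = 5.9956 / 3.059
k = 1.96

1.96


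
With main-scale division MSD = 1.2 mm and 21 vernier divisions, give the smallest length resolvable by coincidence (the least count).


LC = MSD / n_div
= 1.2 / 21
= 0.0571

0.0571


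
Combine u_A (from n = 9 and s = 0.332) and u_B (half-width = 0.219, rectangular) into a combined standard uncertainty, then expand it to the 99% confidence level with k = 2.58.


u_A = s / sqrt(n) = 0.332 / sqrt(9) = 0.11066667
u_B = half_width / sqrt(3) = 0.219 / sqrt(3) = 0.12643971
uc = sqrt(u_A^2 + u_B^2) = sqrt(0.11066667^2 + 0.12643971^2) = 0.16803009
U = k * uc = 2.58 * 0.16803009
U = 0.4335

0.4335


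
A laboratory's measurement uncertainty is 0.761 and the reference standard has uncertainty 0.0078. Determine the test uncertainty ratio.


TUR = u_lab / u_ref
= 0.761 / 0.0078
= 97.5641

97.5641


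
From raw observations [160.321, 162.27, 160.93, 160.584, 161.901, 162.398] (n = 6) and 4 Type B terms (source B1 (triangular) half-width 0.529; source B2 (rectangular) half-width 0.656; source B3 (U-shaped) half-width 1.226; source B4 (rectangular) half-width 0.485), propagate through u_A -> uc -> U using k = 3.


mean = (160.321 + 162.27 + 160.93 + 160.584 + 161.901 + 162.398) / 6 = 161.4006667
s = sqrt(sum((x - mean)^2)/(n-1)) = 0.90054421
u_A = s / sqrt(n) = 0.90054421 / sqrt(6) = 0.36764563
u_B1 = 0.529 / sqrt(6) = 0.21596335
u_B2 = 0.656 / sqrt(3) = 0.37874178
u_B3 = 1.226 / sqrt(2) = 0.86691291
u_B4 = 0.485 / sqrt(3) = 0.28001488
uc = sqrt(0.36764563^2 + 0.21596335^2 + 0.37874178^2 + 0.86691291^2 + 0.28001488^2) = 1.0748
U = k * uc = 3 * 1.0748
U = 3.2244

3.2244


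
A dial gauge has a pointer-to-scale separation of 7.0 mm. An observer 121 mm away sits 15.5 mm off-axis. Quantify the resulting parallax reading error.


error = h * offset / d
= 7.0 * 15.5 / 121
= 0.8967

0.8967


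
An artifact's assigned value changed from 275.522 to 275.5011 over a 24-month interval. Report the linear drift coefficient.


rate = (v2 - v1) / months
= (275.5011 - 275.522) / 24
= -0.0209 / 24
= -8.7083e-04

-8.7083e-04


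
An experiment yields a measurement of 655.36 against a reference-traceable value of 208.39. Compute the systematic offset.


Systematic error = measured - true
= 655.36 - 208.39
= 446.9700

446.9700


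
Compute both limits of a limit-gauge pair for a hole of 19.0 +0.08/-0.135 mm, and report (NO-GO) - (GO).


GO = nominal - lower_tol (smallest hole = maximum material condition)
GO = 19.0 - 0.135 = 18.865
NO-GO = nominal + upper_tol (largest hole = least material condition)
NO-GO = 19.0 + 0.08 = 19.08
spread = NO-GO - GO = 19.08 - 18.865 = 0.2150

0.2150


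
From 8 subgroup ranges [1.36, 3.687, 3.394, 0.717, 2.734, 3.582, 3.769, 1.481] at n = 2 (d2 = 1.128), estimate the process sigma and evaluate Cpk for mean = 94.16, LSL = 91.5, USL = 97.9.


R_bar = (1.36 + 3.687 + 3.394 + 0.717 + 2.734 + 3.582 + 3.769 + 1.481) / 8 = 2.5905
sigma = R_bar / d2 = 2.5905 / 1.128 = 2.2965426
Cp = (USL - LSL)/(6*sigma) = (97.9 - 91.5)/(6*2.2965426) = 0.4645
Cpu = (97.9 - 94.16)/(3*2.2965426) = 0.5428
Cpl = (94.16 - 91.5)/(3*2.2965426) = 0.3861
Cpk = min(Cpu, Cpl) = 0.3861

0.3861


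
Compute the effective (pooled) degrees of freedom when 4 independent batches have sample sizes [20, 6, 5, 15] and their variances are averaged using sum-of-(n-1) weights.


nu = sum_i (n_i - 1)
nu = ((20 - 1) + (6 - 1) + (5 - 1) + (15 - 1))
nu = 19 + 5 + 4 + 14
nu = 42

42


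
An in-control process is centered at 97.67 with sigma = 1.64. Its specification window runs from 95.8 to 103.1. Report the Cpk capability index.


Cpu = (USL - mean) / (3*sigma) = (103.1 - 97.67) / (3*1.64) = 1.1037
Cpl = (mean - LSL) / (3*sigma) = (97.67 - 95.8) / (3*1.64) = 0.3801
Cpk = min(Cpu, Cpl) = 0.3801

0.3801


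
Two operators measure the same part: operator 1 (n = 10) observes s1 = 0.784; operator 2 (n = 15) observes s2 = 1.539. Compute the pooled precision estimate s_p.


s_p = sqrt(((n1-1)*s1^2 + (n2-1)*s2^2) / (n1+n2-2))
numerator = (10-1)*0.784^2 + (15-1)*1.539^2 = 5.531904 + 33.159294 = 38.691198
denominator = 10 + 15 - 2 = 23
s_p^2 = 38.691198 / 23 = 1.682226
s_p = sqrt(1.682226) = 1.2970

1.2970


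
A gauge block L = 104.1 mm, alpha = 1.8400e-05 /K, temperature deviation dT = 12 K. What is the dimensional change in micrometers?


dL = L * alpha * dT
= 104.1 * 1.8400e-05 * 12
= 0.0229853 mm
dL_um = 0.0229853 * 1000 = 22.9853 um

22.9853


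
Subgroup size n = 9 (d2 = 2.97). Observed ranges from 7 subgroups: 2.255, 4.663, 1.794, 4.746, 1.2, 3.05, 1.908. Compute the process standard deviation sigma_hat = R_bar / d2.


R_bar = (2.255 + 4.663 + 1.794 + 4.746 + 1.2 + 3.05 + 1.908) / 7
R_bar = 19.616 / 7 = 2.8022857
sigma_hat = R_bar / d2 = 2.8022857 / 2.97 = 0.9435

0.9435


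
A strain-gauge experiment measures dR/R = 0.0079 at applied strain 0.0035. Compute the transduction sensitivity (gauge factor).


GF = (dR/R) / epsilon
= 0.0079 / 0.0035
= 2.2571

2.2571


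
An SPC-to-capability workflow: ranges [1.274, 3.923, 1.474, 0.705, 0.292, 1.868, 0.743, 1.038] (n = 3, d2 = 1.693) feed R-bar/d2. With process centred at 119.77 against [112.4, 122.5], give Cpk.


R_bar = (1.274 + 3.923 + 1.474 + 0.705 + 0.292 + 1.868 + 0.743 + 1.038) / 8 = 1.414625
sigma = R_bar / d2 = 1.414625 / 1.693 = 0.83557295
Cp = (USL - LSL)/(6*sigma) = (122.5 - 112.4)/(6*0.83557295) = 2.0146
Cpu = (122.5 - 119.77)/(3*0.83557295) = 1.0891
Cpl = (119.77 - 112.4)/(3*0.83557295) = 2.9401
Cpk = min(Cpu, Cpl) = 1.0891

1.0891


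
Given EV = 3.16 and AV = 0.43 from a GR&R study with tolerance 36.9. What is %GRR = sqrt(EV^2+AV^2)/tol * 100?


GRR = sqrt(EV^2 + AV^2) = sqrt(3.16^2 + 0.43^2) = 3.1891221
%GRR = GRR / tol * 100 = 3.1891221 / 36.9 * 100
%GRR = 8.6426

8.6426


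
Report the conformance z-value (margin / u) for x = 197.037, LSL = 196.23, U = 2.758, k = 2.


u = U / k = 2.758 / 2 = 1.379
margin = |LSL - x| = |196.23 - 197.037| = 0.807
z = margin / u = 0.807 / 1.379
z = 0.5852

0.5852


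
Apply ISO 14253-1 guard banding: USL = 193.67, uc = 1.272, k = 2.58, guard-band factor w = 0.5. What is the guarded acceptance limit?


U = k * uc = 2.58 * 1.272 = 3.28176
guard band g = w * U = 0.5 * 3.28176 = 1.64088
AL = USL - g = 193.67 - 1.64088
AL = 192.0291

192.0291


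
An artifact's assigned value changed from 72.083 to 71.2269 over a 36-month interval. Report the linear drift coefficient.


rate = (v2 - v1) / months
= (71.2269 - 72.083) / 36
= -0.8561 / 36
= -0.0238

-0.0238


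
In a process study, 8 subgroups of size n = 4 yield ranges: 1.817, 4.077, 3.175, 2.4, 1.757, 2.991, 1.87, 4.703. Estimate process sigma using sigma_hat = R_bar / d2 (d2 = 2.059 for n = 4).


R_bar = (1.817 + 4.077 + 3.175 + 2.4 + 1.757 + 2.991 + 1.87 + 4.703) / 8
R_bar = 22.79 / 8 = 2.84875
sigma_hat = R_bar / d2 = 2.84875 / 2.059 = 1.3836

1.3836


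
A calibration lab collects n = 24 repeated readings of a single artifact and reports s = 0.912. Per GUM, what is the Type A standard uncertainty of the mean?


u_A = s / sqrt(n)
u_A = 0.912 / sqrt(24)
u_A = 0.912 / 4.8989795
u_A = 0.1862

0.1862


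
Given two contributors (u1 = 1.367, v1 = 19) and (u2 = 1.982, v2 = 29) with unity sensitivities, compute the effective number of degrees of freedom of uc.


uc = sqrt(u1^2 + u2^2) = sqrt(1.367^2 + 1.982^2) = 2.4076987
v_eff = uc^4 / (u1^4/v1 + u2^4/v2)
= 2.4076987^4 / (1.367^4/19 + 1.982^4/29)
= 33.60536 / 0.715918
v_eff = 46.9402

46.9402


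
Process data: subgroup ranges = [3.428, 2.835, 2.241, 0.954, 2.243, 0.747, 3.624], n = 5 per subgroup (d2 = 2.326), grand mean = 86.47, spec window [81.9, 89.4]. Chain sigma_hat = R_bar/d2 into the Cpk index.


R_bar = (3.428 + 2.835 + 2.241 + 0.954 + 2.243 + 0.747 + 3.624) / 7 = 2.296
sigma = R_bar / d2 = 2.296 / 2.326 = 0.98710232
Cp = (USL - LSL)/(6*sigma) = (89.4 - 81.9)/(6*0.98710232) = 1.2663
Cpu = (89.4 - 86.47)/(3*0.98710232) = 0.9894
Cpl = (86.47 - 81.9)/(3*0.98710232) = 1.5432
Cpk = min(Cpu, Cpl) = 0.9894

0.9894


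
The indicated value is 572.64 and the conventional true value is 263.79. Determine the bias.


Systematic error = measured - true
= 572.64 - 263.79
= 308.8500

308.8500


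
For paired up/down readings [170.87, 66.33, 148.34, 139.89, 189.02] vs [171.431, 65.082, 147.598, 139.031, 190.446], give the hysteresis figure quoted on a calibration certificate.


|170.87 - 171.431| = 0.5610
|66.33 - 65.082| = 1.2480
|148.34 - 147.598| = 0.7420
|139.89 - 139.031| = 0.8590
|189.02 - 190.446| = 1.4260
hysteresis = max(diffs) = 1.4260

1.4260


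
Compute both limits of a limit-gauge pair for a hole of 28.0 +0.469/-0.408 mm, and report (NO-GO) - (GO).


GO = nominal - lower_tol (smallest hole = maximum material condition)
GO = 28.0 - 0.408 = 27.592
NO-GO = nominal + upper_tol (largest hole = least material condition)
NO-GO = 28.0 + 0.469 = 28.469
spread = NO-GO - GO = 28.469 - 27.592 = 0.8770

0.8770


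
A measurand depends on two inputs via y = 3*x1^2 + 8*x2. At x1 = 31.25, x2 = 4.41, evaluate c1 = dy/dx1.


y = 3*x1^2 + 8*x2
dy/dx1 = 2*3*x1
Evaluate at x1 = 31.25: c1 = 6 * 31.25
c1 = 187.5000

187.5000


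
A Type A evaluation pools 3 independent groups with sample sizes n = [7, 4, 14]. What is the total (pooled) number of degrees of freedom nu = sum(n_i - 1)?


nu = sum_i (n_i - 1)
nu = ((7 - 1) + (4 - 1) + (14 - 1))
nu = 6 + 3 + 13
nu = 22

22


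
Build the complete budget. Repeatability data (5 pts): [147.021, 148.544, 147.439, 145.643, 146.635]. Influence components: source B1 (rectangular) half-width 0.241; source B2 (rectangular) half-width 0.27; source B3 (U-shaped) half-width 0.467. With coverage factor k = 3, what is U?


mean = (147.021 + 148.544 + 147.439 + 145.643 + 146.635) / 5 = 147.0564
s = sqrt(sum((x - mean)^2)/(n-1)) = 1.0648788
u_A = s / sqrt(n) = 1.0648788 / sqrt(5) = 0.47622828
u_B1 = 0.241 / sqrt(3) = 0.13914141
u_B2 = 0.27 / sqrt(3) = 0.15588457
u_B3 = 0.467 / sqrt(2) = 0.33021887
uc = sqrt(0.47622828^2 + 0.13914141^2 + 0.15588457^2 + 0.33021887^2) = 0.61603426
U = k * uc = 3 * 0.61603426
U = 1.8481

1.8481


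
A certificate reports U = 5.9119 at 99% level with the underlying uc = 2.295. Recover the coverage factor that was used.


k = U / uc
k = 5.9119 / 2.295
k = 2.576

2.576


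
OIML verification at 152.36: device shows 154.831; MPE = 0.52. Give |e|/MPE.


e = indication - reference = 154.831 - 152.36 = 2.4710
|e| = 2.4710
ratio = |e| / MPE = 2.4710 / 0.52
ratio = 4.7519

4.7519


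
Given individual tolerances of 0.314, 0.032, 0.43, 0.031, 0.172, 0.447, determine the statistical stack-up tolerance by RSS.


RSS = sqrt(0.314^2 + 0.032^2 + 0.43^2 + 0.031^2 + 0.172^2 + 0.447^2)
= sqrt(0.514874)
= 0.7175

0.7175


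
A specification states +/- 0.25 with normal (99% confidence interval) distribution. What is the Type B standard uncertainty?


u_B = half_width / 2.576
u_B = 0.25 / 2.576
u_B = 0.0970

0.0970


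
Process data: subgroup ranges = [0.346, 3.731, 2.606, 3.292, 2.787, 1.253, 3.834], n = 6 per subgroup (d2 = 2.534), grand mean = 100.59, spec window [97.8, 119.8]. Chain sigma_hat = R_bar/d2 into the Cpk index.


R_bar = (0.346 + 3.731 + 2.606 + 3.292 + 2.787 + 1.253 + 3.834) / 7 = 2.5498571
sigma = R_bar / d2 = 2.5498571 / 2.534 = 1.0062577
Cp = (USL - LSL)/(6*sigma) = (119.8 - 97.8)/(6*1.0062577) = 3.6439
Cpu = (119.8 - 100.59)/(3*1.0062577) = 6.3635
Cpl = (100.59 - 97.8)/(3*1.0062577) = 0.9242
Cpk = min(Cpu, Cpl) = 0.9242

0.9242


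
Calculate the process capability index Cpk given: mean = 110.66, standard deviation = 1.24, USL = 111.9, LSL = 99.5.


Cpu = (USL - mean) / (3*sigma) = (111.9 - 110.66) / (3*1.24) = 0.3333
Cpl = (mean - LSL) / (3*sigma) = (110.66 - 99.5) / (3*1.24) = 3.0000
Cpk = min(Cpu, Cpl) = 0.3333

0.3333


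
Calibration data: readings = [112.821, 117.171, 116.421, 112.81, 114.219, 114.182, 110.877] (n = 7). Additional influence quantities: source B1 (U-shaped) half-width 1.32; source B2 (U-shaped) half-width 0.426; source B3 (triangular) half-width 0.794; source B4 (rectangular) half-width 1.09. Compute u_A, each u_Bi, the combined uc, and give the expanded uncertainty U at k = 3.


mean = (112.821 + 117.171 + 116.421 + 112.81 + 114.219 + 114.182 + 110.877) / 7 = 114.0715714
s = sqrt(sum((x - mean)^2)/(n-1)) = 2.1802515
u_A = s / sqrt(n) = 2.1802515 / sqrt(7) = 0.82405761
u_B1 = 1.32 / sqrt(2) = 0.93338095
u_B2 = 0.426 / sqrt(2) = 0.30122749
u_B3 = 0.794 / sqrt(6) = 0.32414914
u_B4 = 1.09 / sqrt(3) = 0.62931179
uc = sqrt(0.82405761^2 + 0.93338095^2 + 0.30122749^2 + 0.32414914^2 + 0.62931179^2) = 1.4635966
U = k * uc = 3 * 1.4635966
U = 4.3908

4.3908


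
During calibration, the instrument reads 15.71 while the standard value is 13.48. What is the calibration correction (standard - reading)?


Correction = standard - reading
= 13.48 - 15.71
= -2.2300

-2.2300


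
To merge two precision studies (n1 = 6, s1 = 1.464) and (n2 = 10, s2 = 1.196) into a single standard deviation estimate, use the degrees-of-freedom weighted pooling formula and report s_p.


s_p = sqrt(((n1-1)*s1^2 + (n2-1)*s2^2) / (n1+n2-2))
numerator = (6-1)*1.464^2 + (10-1)*1.196^2 = 10.71648 + 12.873744 = 23.590224
denominator = 6 + 10 - 2 = 14
s_p^2 = 23.590224 / 14 = 1.685016
s_p = sqrt(1.685016) = 1.2981

1.2981


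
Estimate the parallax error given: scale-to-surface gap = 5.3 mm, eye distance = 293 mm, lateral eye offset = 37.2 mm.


error = h * offset / d
= 5.3 * 37.2 / 293
= 0.6729

0.6729


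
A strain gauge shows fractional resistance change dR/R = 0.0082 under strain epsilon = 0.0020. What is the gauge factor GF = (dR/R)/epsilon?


GF = (dR/R) / epsilon
= 0.0082 / 0.0020
= 4.1000

4.1000


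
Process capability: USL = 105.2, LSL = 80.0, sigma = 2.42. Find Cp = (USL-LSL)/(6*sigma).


Cp = (USL - LSL) / (6 * sigma)
= (105.2 - 80.0) / (6 * 2.42)
= 25.2000 / 14.5200
= 1.7355

1.7355


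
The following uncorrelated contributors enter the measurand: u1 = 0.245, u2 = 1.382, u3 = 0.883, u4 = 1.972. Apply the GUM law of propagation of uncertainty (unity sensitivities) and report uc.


uc = sqrt(0.245^2 + 1.382^2 + 0.883^2 + 1.972^2)
uc = sqrt(6.638422)
uc = 2.5765

2.5765


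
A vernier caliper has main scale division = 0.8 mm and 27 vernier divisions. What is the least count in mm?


LC = MSD / n_div
= 0.8 / 27
= 0.0296

0.0296


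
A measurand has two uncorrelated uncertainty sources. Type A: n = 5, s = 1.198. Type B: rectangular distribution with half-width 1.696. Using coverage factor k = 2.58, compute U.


u_A = s / sqrt(n) = 1.198 / sqrt(5) = 0.53576189
u_B = half_width / sqrt(3) = 1.696 / sqrt(3) = 0.97918606
uc = sqrt(u_A^2 + u_B^2) = sqrt(0.53576189^2 + 0.97918606^2) = 1.1161748
U = k * uc = 2.58 * 1.1161748
U = 2.8797

2.8797


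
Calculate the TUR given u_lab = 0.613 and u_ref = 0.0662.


TUR = u_lab / u_ref
= 0.613 / 0.0662
= 9.2598

9.2598


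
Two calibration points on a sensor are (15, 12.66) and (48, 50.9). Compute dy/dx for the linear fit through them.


slope = (y2 - y1) / (x2 - x1)
= (50.9 - 12.66) / (48 - 15)
= 38.2400 / 33
= 1.1588

1.1588


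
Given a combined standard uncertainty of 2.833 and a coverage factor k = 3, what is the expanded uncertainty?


U = k * uc
U = 3 * 2.833
U = 8.4990

8.4990


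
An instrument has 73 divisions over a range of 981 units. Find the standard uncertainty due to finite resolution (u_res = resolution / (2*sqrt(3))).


resolution = range / divisions
resolution = 981 / 73 = 13.438356
u_res = resolution / (2*sqrt(3))
u_res = 13.438356 / 3.4641016
u_res = 3.8793

3.8793


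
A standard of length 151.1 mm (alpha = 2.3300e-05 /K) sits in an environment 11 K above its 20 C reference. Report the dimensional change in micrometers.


dL = L * alpha * dT
= 151.1 * 2.3300e-05 * 11
= 0.0387269 mm
dL_um = 0.0387269 * 1000 = 38.7269 um

38.7269


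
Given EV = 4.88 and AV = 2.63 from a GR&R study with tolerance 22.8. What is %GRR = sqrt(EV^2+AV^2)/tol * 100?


GRR = sqrt(EV^2 + AV^2) = sqrt(4.88^2 + 2.63^2) = 5.5435819
%GRR = GRR / tol * 100 = 5.5435819 / 22.8 * 100
%GRR = 24.3140

24.3140


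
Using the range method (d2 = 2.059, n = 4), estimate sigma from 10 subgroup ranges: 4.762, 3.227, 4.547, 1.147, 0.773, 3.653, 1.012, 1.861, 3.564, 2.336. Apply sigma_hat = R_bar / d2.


R_bar = (4.762 + 3.227 + 4.547 + 1.147 + 0.773 + 3.653 + 1.012 + 1.861 + 3.564 + 2.336) / 10
R_bar = 26.882 / 10 = 2.6882
sigma_hat = R_bar / d2 = 2.6882 / 2.059 = 1.3056

1.3056


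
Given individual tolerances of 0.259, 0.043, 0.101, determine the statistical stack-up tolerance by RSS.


RSS = sqrt(0.259^2 + 0.043^2 + 0.101^2)
= sqrt(0.079131)
= 0.2813

0.2813


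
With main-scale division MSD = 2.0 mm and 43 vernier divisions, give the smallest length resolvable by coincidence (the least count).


LC = MSD / n_div
= 2.0 / 43
= 0.0465

0.0465


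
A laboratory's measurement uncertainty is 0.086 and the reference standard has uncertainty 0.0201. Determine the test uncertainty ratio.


TUR = u_lab / u_ref
= 0.086 / 0.0201
= 4.2786

4.2786


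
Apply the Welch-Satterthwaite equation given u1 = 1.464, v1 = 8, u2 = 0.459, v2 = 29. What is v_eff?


uc = sqrt(u1^2 + u2^2) = sqrt(1.464^2 + 0.459^2) = 1.5342676
v_eff = uc^4 / (u1^4/v1 + u2^4/v2)
= 1.5342676^4 / (1.464^4/8 + 0.459^4/29)
= 5.541208 / 0.57574529
v_eff = 9.6244

9.6244


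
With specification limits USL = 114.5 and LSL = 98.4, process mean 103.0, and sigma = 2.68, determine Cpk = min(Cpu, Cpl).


Cpu = (USL - mean) / (3*sigma) = (114.5 - 103.0) / (3*2.68) = 1.4303
Cpl = (mean - LSL) / (3*sigma) = (103.0 - 98.4) / (3*2.68) = 0.5721
Cpk = min(Cpu, Cpl) = 0.5721

0.5721


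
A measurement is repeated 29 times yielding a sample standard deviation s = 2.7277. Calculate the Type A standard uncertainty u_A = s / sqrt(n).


u_A = s / sqrt(n)
u_A = 2.7277 / sqrt(29)
u_A = 2.7277 / 5.3851648
u_A = 0.5065

0.5065


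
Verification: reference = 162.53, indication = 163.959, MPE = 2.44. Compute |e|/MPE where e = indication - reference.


e = indication - reference = 163.959 - 162.53 = 1.4290
|e| = 1.4290
ratio = |e| / MPE = 1.4290 / 2.44
ratio = 0.5857

0.5857


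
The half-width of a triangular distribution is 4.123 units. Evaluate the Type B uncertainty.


u_B = half_width / sqrt(6)
u_B = 4.123 / 2.4494897
u_B = 1.6832

1.6832


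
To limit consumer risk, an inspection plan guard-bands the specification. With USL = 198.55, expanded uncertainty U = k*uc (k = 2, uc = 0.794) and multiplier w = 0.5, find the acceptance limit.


U = k * uc = 2 * 0.794 = 1.588
guard band g = w * U = 0.5 * 1.588 = 0.794
AL = USL - g = 198.55 - 0.794
AL = 197.7560

197.7560
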